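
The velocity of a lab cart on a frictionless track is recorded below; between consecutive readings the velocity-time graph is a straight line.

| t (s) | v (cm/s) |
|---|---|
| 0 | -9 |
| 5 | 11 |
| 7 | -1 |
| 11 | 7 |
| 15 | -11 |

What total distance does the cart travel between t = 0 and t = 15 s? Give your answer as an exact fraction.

Distance (not displacement) is the total path length: add the absolute areas under v-t.
0–5 s: v = 0 at t = 2.25 s; triangle areas 10.125 + 15.125 = 25.25 cm
5–7 s: v = 0 at t = 41/6 s; triangle areas 121/12 + 1/12 = 61/6 cm
7–11 s: v = 0 at t = 7.5 s; triangle areas 0.25 + 12.25 = 12.5 cm
11–15 s: v = 0 at t = 113/9 s; triangle areas 49/9 + 121/9 = 170/9 cm
Total distance = 2405/36 cm

2405/36 cm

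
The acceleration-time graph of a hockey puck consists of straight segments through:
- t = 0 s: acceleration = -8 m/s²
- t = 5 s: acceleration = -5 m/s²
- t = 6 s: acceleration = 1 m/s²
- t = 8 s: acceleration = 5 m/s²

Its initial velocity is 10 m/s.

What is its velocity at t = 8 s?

Δv equals the area under the a-t graph; then v = v₀ + Δv.
0–5 s: ½(-8 + -5)(5) = -32.5 m/s
5–6 s: ½(-5 + 1)(1) = -2 m/s
6–8 s: ½(1 + 5)(2) = 6 m/s
Δv = -28.5 m/s, so v(8) = 10 + (-28.5) = -18.5 m/s.

-18.5 m/s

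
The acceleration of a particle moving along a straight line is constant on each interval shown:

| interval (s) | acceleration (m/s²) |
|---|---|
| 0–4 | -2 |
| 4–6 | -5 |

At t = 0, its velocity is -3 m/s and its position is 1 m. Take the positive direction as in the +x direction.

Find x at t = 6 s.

On each constant-a segment, Δv = aΔt and Δx = v₀Δt + ½aΔt²; chain segment to segment.
0–4 s: v starts -3 m/s; Δx = -3·4 + ½·-2·4² = -28 m; v ends -11 m/s.
4–6 s: v starts -11 m/s; Δx = -11·2 + ½·-5·2² = -32 m; v ends -21 m/s.
x(6) = 1 + Σ Δx = -59 m.

-59 m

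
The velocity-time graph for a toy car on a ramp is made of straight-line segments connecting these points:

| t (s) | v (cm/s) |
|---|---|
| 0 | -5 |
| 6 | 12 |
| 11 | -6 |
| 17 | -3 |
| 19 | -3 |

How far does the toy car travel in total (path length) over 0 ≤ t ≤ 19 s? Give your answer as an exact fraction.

1493/17 cm

Distance (not displacement) is the total path length: add the absolute areas under v-t.
0–6 s: v = 0 at t = 30/17 s; triangle areas 75/17 + 432/17 = 507/17 cm
6–11 s: v = 0 at t = 28/3 s; triangle areas 20 + 5 = 25 cm
11–17 s: |½(-6 + -3)(6)| = 27 cm
17–19 s: |-3| × 2 = 6 cm
Total distance = 1493/17 cm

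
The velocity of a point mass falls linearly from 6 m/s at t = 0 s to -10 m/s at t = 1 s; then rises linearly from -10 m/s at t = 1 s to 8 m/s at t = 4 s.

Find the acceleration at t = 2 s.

6 m/s²

Acceleration is the slope of the v-t graph on 1–4 s: (8 − -10)/(4 − 1) = 6 m/s².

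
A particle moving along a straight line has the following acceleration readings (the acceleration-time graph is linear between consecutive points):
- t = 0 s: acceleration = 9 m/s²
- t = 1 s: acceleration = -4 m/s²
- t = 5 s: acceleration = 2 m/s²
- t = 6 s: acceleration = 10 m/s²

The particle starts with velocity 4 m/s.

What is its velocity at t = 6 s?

8.5 m/s

Δv equals the area under the a-t graph; then v = v₀ + Δv.
0–1 s: ½(9 + -4)(1) = 2.5 m/s
1–5 s: ½(-4 + 2)(4) = -4 m/s
5–6 s: ½(2 + 10)(1) = 6 m/s
Δv = 4.5 m/s, so v(6) = 4 + (4.5) = 8.5 m/s.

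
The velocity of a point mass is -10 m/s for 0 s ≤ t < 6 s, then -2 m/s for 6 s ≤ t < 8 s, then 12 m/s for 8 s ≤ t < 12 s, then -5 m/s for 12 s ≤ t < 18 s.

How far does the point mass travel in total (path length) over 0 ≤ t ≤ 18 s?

142 m

Total distance travelled is ∫|v| dt — sum the magnitudes of each area piece.
0–6 s: |-10| × 6 = 60 m
6–8 s: |-2| × 2 = 4 m
8–12 s: |12| × 4 = 48 m
12–18 s: |-5| × 6 = 30 m
Total distance = 142 m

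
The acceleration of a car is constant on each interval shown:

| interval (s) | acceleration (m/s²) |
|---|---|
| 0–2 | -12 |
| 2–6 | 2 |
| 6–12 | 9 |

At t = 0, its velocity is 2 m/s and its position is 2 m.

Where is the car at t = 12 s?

On each constant-a segment, Δv = aΔt and Δx = v₀Δt + ½aΔt²; chain segment to segment.
0–2 s: v starts 2 m/s; Δx = 2·2 + ½·-12·2² = -20 m; v ends -22 m/s.
2–6 s: v starts -22 m/s; Δx = -22·4 + ½·2·4² = -72 m; v ends -14 m/s.
6–12 s: v starts -14 m/s; Δx = -14·6 + ½·9·6² = 78 m; v ends 40 m/s.
x(12) = 2 + Σ Δx = -12 m.

-12 m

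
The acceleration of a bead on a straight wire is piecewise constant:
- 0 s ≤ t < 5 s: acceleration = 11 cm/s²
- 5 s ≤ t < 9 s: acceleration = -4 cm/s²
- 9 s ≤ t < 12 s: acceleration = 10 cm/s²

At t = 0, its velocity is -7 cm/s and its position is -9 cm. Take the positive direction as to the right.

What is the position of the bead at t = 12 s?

394.5 cm

On each constant-a segment, Δv = aΔt and Δx = v₀Δt + ½aΔt²; chain segment to segment.
0–5 s: v starts -7 cm/s; Δx = -7·5 + ½·11·5² = 102.5 cm; v ends 48 cm/s.
5–9 s: v starts 48 cm/s; Δx = 48·4 + ½·-4·4² = 160 cm; v ends 32 cm/s.
9–12 s: v starts 32 cm/s; Δx = 32·3 + ½·10·3² = 141 cm; v ends 62 cm/s.
x(12) = -9 + Σ Δx = 394.5 cm.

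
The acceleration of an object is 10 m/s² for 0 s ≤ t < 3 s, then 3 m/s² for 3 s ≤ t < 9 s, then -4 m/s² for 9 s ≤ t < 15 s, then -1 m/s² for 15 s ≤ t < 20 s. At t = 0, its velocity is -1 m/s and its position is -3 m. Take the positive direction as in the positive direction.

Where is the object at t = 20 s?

On each constant-a segment, Δv = aΔt and Δx = v₀Δt + ½aΔt²; chain segment to segment.
0–3 s: v starts -1 m/s; Δx = -1·3 + ½·10·3² = 42 m; v ends 29 m/s.
3–9 s: v starts 29 m/s; Δx = 29·6 + ½·3·6² = 228 m; v ends 47 m/s.
9–15 s: v starts 47 m/s; Δx = 47·6 + ½·-4·6² = 210 m; v ends 23 m/s.
15–20 s: v starts 23 m/s; Δx = 23·5 + ½·-1·5² = 102.5 m; v ends 18 m/s.
x(20) = -3 + Σ Δx = 579.5 m.

579.5 m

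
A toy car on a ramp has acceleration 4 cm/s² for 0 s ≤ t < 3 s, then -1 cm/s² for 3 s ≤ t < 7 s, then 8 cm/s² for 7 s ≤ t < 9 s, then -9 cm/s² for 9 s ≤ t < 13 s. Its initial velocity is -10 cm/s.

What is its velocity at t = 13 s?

-22 cm/s

Δv equals the area under the a-t graph; then v = v₀ + Δv.
0–3 s: 4 × 3 = 12 cm/s
3–7 s: -1 × 4 = -4 cm/s
7–9 s: 8 × 2 = 16 cm/s
9–13 s: -9 × 4 = -36 cm/s
Δv = -12 cm/s, so v(13) = -10 + (-12) = -22 cm/s.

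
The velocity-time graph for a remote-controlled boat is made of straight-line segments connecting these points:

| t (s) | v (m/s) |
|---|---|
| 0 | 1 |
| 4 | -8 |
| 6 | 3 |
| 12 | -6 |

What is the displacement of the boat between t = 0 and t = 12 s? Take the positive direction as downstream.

-28 m

Displacement is the signed area under the v-t curve.
0–4 s: ½(1 + -8)(4) = -14 m
4–6 s: ½(-8 + 3)(2) = -5 m
6–12 s: ½(3 + -6)(6) = -9 m
Net displacement = -28 m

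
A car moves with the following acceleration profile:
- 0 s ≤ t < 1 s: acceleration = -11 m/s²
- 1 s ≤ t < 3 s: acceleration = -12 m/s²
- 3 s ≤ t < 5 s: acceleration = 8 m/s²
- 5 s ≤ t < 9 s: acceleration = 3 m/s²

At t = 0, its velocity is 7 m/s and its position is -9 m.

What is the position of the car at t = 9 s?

On each constant-a segment, Δv = aΔt and Δx = v₀Δt + ½aΔt²; chain segment to segment.
0–1 s: v starts 7 m/s; Δx = 7·1 + ½·-11·1² = 1.5 m; v ends -4 m/s.
1–3 s: v starts -4 m/s; Δx = -4·2 + ½·-12·2² = -32 m; v ends -28 m/s.
3–5 s: v starts -28 m/s; Δx = -28·2 + ½·8·2² = -40 m; v ends -12 m/s.
5–9 s: v starts -12 m/s; Δx = -12·4 + ½·3·4² = -24 m; v ends 0 m/s.
x(9) = -9 + Σ Δx = -103.5 m.

-103.5 m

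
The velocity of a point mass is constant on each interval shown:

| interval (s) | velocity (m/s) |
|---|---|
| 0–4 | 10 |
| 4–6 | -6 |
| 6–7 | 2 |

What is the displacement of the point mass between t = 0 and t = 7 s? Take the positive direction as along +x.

30 m

Displacement is the signed area under the v-t curve.
0–4 s: 10 × 4 = 40 m
4–6 s: -6 × 2 = -12 m
6–7 s: 2 × 1 = 2 m
Net displacement = 30 m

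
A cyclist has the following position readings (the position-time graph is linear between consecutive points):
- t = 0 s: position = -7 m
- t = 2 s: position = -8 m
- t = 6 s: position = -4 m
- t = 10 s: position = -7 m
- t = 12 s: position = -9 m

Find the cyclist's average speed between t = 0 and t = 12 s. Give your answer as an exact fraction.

5/6 m/s

Average speed = (total path length)/(elapsed time); on a piecewise-linear x-t graph the path length is Σ|Δx|.
0–2 s: |Δx| = |-8 − -7| = 1 m
2–6 s: |Δx| = |-4 − -8| = 4 m
6–10 s: |Δx| = |-7 − -4| = 3 m
10–12 s: |Δx| = |-9 − -7| = 2 m
Total path = 10 m; average speed = 10/12 = 5/6 m/s.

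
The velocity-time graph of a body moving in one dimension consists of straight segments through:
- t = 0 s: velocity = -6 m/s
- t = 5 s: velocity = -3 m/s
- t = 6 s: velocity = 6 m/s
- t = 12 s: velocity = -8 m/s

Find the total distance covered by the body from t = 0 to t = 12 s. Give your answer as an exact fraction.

Total distance travelled is ∫|v| dt — sum the magnitudes of each area piece.
0–5 s: |½(-6 + -3)(5)| = 22.5 m
5–6 s: v = 0 at t = 16/3 s; triangle areas 0.5 + 2 = 2.5 m
6–12 s: v = 0 at t = 60/7 s; triangle areas 54/7 + 96/7 = 150/7 m
Total distance = 325/7 m

325/7 m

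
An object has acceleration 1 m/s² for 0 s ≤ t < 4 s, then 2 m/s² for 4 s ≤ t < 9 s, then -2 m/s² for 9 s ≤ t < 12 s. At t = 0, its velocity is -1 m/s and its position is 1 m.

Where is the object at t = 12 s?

On each constant-a segment, Δv = aΔt and Δx = v₀Δt + ½aΔt²; chain segment to segment.
0–4 s: v starts -1 m/s; Δx = -1·4 + ½·1·4² = 4 m; v ends 3 m/s.
4–9 s: v starts 3 m/s; Δx = 3·5 + ½·2·5² = 40 m; v ends 13 m/s.
9–12 s: v starts 13 m/s; Δx = 13·3 + ½·-2·3² = 30 m; v ends 7 m/s.
x(12) = 1 + Σ Δx = 75 m.

75 m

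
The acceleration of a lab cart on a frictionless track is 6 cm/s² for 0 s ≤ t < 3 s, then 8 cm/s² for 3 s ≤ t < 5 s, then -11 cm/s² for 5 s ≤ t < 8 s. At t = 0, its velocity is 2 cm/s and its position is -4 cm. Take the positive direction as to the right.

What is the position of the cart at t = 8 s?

On each constant-a segment, Δv = aΔt and Δx = v₀Δt + ½aΔt²; chain segment to segment.
0–3 s: v starts 2 cm/s; Δx = 2·3 + ½·6·3² = 33 cm; v ends 20 cm/s.
3–5 s: v starts 20 cm/s; Δx = 20·2 + ½·8·2² = 56 cm; v ends 36 cm/s.
5–8 s: v starts 36 cm/s; Δx = 36·3 + ½·-11·3² = 58.5 cm; v ends 3 cm/s.
x(8) = -4 + Σ Δx = 143.5 cm.

143.5 cm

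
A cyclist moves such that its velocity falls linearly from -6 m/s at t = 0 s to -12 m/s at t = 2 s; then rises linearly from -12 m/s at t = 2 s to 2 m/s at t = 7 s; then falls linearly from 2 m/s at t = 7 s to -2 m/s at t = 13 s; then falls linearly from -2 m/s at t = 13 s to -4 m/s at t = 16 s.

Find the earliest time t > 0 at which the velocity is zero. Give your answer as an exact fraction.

t = 44/7 s

v changes sign on 2–7 s (from -12 to 2); the graph is linear there, so v = 0 at t = 2 + (12)·(7 − 2)/(2 − -12) = 44/7 s.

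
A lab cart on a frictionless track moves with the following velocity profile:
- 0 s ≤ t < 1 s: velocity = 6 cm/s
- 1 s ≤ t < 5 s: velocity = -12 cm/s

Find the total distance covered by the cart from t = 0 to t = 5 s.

54 cm

Distance (not displacement) is the total path length: add the absolute areas under v-t.
0–1 s: |6| × 1 = 6 cm
1–5 s: |-12| × 4 = 48 cm
Total distance = 54 cm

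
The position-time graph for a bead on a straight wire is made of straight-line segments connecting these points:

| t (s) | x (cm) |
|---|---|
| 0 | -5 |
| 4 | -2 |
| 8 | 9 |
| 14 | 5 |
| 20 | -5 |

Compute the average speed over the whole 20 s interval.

1.4 cm/s

Average speed = (total path length)/(elapsed time); on a piecewise-linear x-t graph the path length is Σ|Δx|.
0–4 s: |Δx| = |-2 − -5| = 3 cm
4–8 s: |Δx| = |9 − -2| = 11 cm
8–14 s: |Δx| = |5 − 9| = 4 cm
14–20 s: |Δx| = |-5 − 5| = 10 cm
Total path = 28 cm; average speed = 28/20 = 1.4 cm/s.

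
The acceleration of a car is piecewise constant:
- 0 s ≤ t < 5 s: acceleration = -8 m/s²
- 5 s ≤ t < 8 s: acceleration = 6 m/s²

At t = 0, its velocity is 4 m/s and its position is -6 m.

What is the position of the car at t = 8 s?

On each constant-a segment, Δv = aΔt and Δx = v₀Δt + ½aΔt²; chain segment to segment.
0–5 s: v starts 4 m/s; Δx = 4·5 + ½·-8·5² = -80 m; v ends -36 m/s.
5–8 s: v starts -36 m/s; Δx = -36·3 + ½·6·3² = -81 m; v ends -18 m/s.
x(8) = -6 + Σ Δx = -167 m.

-167 m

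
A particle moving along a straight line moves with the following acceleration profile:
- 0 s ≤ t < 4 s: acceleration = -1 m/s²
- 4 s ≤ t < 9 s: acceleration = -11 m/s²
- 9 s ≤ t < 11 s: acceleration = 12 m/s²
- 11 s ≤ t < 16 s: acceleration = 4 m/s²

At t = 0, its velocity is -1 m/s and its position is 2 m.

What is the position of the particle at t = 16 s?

On each constant-a segment, Δv = aΔt and Δx = v₀Δt + ½aΔt²; chain segment to segment.
0–4 s: v starts -1 m/s; Δx = -1·4 + ½·-1·4² = -12 m; v ends -5 m/s.
4–9 s: v starts -5 m/s; Δx = -5·5 + ½·-11·5² = -162.5 m; v ends -60 m/s.
9–11 s: v starts -60 m/s; Δx = -60·2 + ½·12·2² = -96 m; v ends -36 m/s.
11–16 s: v starts -36 m/s; Δx = -36·5 + ½·4·5² = -130 m; v ends -16 m/s.
x(16) = 2 + Σ Δx = -398.5 m.

-398.5 m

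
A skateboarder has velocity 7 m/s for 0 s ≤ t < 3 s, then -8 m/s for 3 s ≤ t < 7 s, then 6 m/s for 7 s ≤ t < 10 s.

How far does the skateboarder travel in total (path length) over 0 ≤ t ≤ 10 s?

Total distance travelled is ∫|v| dt — sum the magnitudes of each area piece.
0–3 s: |7| × 3 = 21 m
3–7 s: |-8| × 4 = 32 m
7–10 s: |6| × 3 = 18 m
Total distance = 71 m

71 m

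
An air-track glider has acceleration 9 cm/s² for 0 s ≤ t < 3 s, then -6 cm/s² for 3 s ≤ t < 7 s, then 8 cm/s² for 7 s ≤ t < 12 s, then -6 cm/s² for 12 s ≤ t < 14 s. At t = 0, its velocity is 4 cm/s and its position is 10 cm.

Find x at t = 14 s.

355.5 cm

On each constant-a segment, Δv = aΔt and Δx = v₀Δt + ½aΔt²; chain segment to segment.
0–3 s: v starts 4 cm/s; Δx = 4·3 + ½·9·3² = 52.5 cm; v ends 31 cm/s.
3–7 s: v starts 31 cm/s; Δx = 31·4 + ½·-6·4² = 76 cm; v ends 7 cm/s.
7–12 s: v starts 7 cm/s; Δx = 7·5 + ½·8·5² = 135 cm; v ends 47 cm/s.
12–14 s: v starts 47 cm/s; Δx = 47·2 + ½·-6·2² = 82 cm; v ends 35 cm/s.
x(14) = 10 + Σ Δx = 355.5 cm.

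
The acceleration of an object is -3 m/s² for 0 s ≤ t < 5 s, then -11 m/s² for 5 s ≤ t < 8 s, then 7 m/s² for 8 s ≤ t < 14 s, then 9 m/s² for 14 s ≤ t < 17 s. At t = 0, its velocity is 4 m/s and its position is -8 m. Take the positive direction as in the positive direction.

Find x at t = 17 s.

-211.5 m

On each constant-a segment, Δv = aΔt and Δx = v₀Δt + ½aΔt²; chain segment to segment.
0–5 s: v starts 4 m/s; Δx = 4·5 + ½·-3·5² = -17.5 m; v ends -11 m/s.
5–8 s: v starts -11 m/s; Δx = -11·3 + ½·-11·3² = -82.5 m; v ends -44 m/s.
8–14 s: v starts -44 m/s; Δx = -44·6 + ½·7·6² = -138 m; v ends -2 m/s.
14–17 s: v starts -2 m/s; Δx = -2·3 + ½·9·3² = 34.5 m; v ends 25 m/s.
x(17) = -8 + Σ Δx = -211.5 m.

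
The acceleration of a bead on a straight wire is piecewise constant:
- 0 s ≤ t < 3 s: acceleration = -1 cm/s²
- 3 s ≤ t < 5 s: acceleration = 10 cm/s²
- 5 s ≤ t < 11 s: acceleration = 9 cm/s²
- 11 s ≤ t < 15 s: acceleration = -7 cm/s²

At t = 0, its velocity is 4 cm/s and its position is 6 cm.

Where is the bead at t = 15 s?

On each constant-a segment, Δv = aΔt and Δx = v₀Δt + ½aΔt²; chain segment to segment.
0–3 s: v starts 4 cm/s; Δx = 4·3 + ½·-1·3² = 7.5 cm; v ends 1 cm/s.
3–5 s: v starts 1 cm/s; Δx = 1·2 + ½·10·2² = 22 cm; v ends 21 cm/s.
5–11 s: v starts 21 cm/s; Δx = 21·6 + ½·9·6² = 288 cm; v ends 75 cm/s.
11–15 s: v starts 75 cm/s; Δx = 75·4 + ½·-7·4² = 244 cm; v ends 47 cm/s.
x(15) = 6 + Σ Δx = 567.5 cm.

567.5 cm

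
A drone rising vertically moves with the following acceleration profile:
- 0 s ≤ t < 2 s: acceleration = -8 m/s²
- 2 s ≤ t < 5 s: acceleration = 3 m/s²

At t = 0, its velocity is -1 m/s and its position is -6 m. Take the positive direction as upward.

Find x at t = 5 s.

-61.5 m

On each constant-a segment, Δv = aΔt and Δx = v₀Δt + ½aΔt²; chain segment to segment.
0–2 s: v starts -1 m/s; Δx = -1·2 + ½·-8·2² = -18 m; v ends -17 m/s.
2–5 s: v starts -17 m/s; Δx = -17·3 + ½·3·3² = -37.5 m; v ends -8 m/s.
x(5) = -6 + Σ Δx = -61.5 m.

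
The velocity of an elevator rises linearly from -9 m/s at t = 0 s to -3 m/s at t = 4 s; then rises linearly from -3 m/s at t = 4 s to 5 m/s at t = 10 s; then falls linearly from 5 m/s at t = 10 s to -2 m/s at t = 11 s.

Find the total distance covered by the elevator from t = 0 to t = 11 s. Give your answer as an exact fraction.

Distance (not displacement) is the total path length: add the absolute areas under v-t.
0–4 s: |½(-9 + -3)(4)| = 24 m
4–10 s: v = 0 at t = 6.25 s; triangle areas 3.375 + 9.375 = 12.75 m
10–11 s: v = 0 at t = 75/7 s; triangle areas 25/14 + 2/7 = 29/14 m
Total distance = 1087/28 m

1087/28 m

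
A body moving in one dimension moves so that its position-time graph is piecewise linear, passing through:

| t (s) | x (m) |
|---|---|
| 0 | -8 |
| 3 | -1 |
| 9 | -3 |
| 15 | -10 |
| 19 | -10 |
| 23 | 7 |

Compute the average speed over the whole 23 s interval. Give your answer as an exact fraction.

33/23 m/s

Average speed = (total path length)/(elapsed time); on a piecewise-linear x-t graph the path length is Σ|Δx|.
0–3 s: |Δx| = |-1 − -8| = 7 m
3–9 s: |Δx| = |-3 − -1| = 2 m
9–15 s: |Δx| = |-10 − -3| = 7 m
15–19 s: |Δx| = |-10 − -10| = 0 m
19–23 s: |Δx| = |7 − -10| = 17 m
Total path = 33 m; average speed = 33/23 = 33/23 m/s.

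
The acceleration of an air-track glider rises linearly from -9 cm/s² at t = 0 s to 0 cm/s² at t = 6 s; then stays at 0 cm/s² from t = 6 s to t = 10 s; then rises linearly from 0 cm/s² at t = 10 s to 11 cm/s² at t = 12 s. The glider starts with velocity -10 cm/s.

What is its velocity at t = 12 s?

-26 cm/s

Δv equals the area under the a-t graph; then v = v₀ + Δv.
0–6 s: ½(-9 + 0)(6) = -27 cm/s
6–10 s: 0 × 4 = 0 cm/s
10–12 s: ½(0 + 11)(2) = 11 cm/s
Δv = -16 cm/s, so v(12) = -10 + (-16) = -26 cm/s.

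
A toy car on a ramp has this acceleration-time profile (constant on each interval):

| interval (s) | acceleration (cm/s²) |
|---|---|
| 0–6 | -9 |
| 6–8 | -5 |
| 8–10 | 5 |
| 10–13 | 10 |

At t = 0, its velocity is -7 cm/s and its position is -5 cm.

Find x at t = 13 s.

-611 cm

On each constant-a segment, Δv = aΔt and Δx = v₀Δt + ½aΔt²; chain segment to segment.
0–6 s: v starts -7 cm/s; Δx = -7·6 + ½·-9·6² = -204 cm; v ends -61 cm/s.
6–8 s: v starts -61 cm/s; Δx = -61·2 + ½·-5·2² = -132 cm; v ends -71 cm/s.
8–10 s: v starts -71 cm/s; Δx = -71·2 + ½·5·2² = -132 cm; v ends -61 cm/s.
10–13 s: v starts -61 cm/s; Δx = -61·3 + ½·10·3² = -138 cm; v ends -31 cm/s.
x(13) = -5 + Σ Δx = -611 cm.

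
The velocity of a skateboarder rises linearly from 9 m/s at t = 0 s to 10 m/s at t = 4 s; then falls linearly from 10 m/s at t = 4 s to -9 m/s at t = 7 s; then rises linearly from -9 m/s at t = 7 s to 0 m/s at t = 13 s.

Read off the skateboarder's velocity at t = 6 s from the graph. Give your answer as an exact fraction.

-8/3 m/s

On 4–7 s the graph is linear from 10 to -9 m/s: v(6) = 10 + (-9 − 10)·(6 − 4)/(7 − 4) = -8/3 m/s.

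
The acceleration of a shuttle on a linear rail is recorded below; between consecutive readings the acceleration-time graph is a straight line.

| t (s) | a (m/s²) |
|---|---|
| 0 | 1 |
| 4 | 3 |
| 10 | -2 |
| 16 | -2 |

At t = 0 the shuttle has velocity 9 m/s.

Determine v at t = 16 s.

Δv equals the area under the a-t graph; then v = v₀ + Δv.
0–4 s: ½(1 + 3)(4) = 8 m/s
4–10 s: ½(3 + -2)(6) = 3 m/s
10–16 s: -2 × 6 = -12 m/s
Δv = -1 m/s, so v(16) = 9 + (-1) = 8 m/s.

8 m/s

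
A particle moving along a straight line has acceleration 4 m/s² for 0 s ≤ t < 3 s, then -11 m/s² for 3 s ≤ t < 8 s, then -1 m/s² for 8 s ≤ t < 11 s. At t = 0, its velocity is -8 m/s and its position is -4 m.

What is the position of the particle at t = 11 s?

On each constant-a segment, Δv = aΔt and Δx = v₀Δt + ½aΔt²; chain segment to segment.
0–3 s: v starts -8 m/s; Δx = -8·3 + ½·4·3² = -6 m; v ends 4 m/s.
3–8 s: v starts 4 m/s; Δx = 4·5 + ½·-11·5² = -117.5 m; v ends -51 m/s.
8–11 s: v starts -51 m/s; Δx = -51·3 + ½·-1·3² = -157.5 m; v ends -54 m/s.
x(11) = -4 + Σ Δx = -285 m.

-285 m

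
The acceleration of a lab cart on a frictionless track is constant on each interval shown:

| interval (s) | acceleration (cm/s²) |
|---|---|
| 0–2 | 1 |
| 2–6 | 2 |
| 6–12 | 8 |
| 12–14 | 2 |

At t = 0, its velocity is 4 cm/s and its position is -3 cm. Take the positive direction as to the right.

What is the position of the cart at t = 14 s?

On each constant-a segment, Δv = aΔt and Δx = v₀Δt + ½aΔt²; chain segment to segment.
0–2 s: v starts 4 cm/s; Δx = 4·2 + ½·1·2² = 10 cm; v ends 6 cm/s.
2–6 s: v starts 6 cm/s; Δx = 6·4 + ½·2·4² = 40 cm; v ends 14 cm/s.
6–12 s: v starts 14 cm/s; Δx = 14·6 + ½·8·6² = 228 cm; v ends 62 cm/s.
12–14 s: v starts 62 cm/s; Δx = 62·2 + ½·2·2² = 128 cm; v ends 66 cm/s.
x(14) = -3 + Σ Δx = 403 cm.

403 cm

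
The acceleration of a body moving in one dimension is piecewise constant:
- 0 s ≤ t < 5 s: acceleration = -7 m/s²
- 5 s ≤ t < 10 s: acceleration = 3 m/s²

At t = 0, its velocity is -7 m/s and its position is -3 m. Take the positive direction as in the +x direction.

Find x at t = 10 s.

On each constant-a segment, Δv = aΔt and Δx = v₀Δt + ½aΔt²; chain segment to segment.
0–5 s: v starts -7 m/s; Δx = -7·5 + ½·-7·5² = -122.5 m; v ends -42 m/s.
5–10 s: v starts -42 m/s; Δx = -42·5 + ½·3·5² = -172.5 m; v ends -27 m/s.
x(10) = -3 + Σ Δx = -298 m.

-298 m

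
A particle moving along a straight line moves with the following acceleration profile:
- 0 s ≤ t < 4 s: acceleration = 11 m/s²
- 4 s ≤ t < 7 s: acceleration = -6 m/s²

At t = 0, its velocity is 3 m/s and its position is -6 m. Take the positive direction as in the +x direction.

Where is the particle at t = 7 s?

208 m

On each constant-a segment, Δv = aΔt and Δx = v₀Δt + ½aΔt²; chain segment to segment.
0–4 s: v starts 3 m/s; Δx = 3·4 + ½·11·4² = 100 m; v ends 47 m/s.
4–7 s: v starts 47 m/s; Δx = 47·3 + ½·-6·3² = 114 m; v ends 29 m/s.
x(7) = -6 + Σ Δx = 208 m.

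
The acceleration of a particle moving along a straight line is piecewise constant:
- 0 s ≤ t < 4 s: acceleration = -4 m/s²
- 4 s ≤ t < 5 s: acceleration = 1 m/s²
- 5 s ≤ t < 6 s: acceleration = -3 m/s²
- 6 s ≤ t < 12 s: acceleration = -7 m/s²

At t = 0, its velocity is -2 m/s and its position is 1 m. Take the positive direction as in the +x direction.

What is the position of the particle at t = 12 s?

On each constant-a segment, Δv = aΔt and Δx = v₀Δt + ½aΔt²; chain segment to segment.
0–4 s: v starts -2 m/s; Δx = -2·4 + ½·-4·4² = -40 m; v ends -18 m/s.
4–5 s: v starts -18 m/s; Δx = -18·1 + ½·1·1² = -17.5 m; v ends -17 m/s.
5–6 s: v starts -17 m/s; Δx = -17·1 + ½·-3·1² = -18.5 m; v ends -20 m/s.
6–12 s: v starts -20 m/s; Δx = -20·6 + ½·-7·6² = -246 m; v ends -62 m/s.
x(12) = 1 + Σ Δx = -321 m.

-321 m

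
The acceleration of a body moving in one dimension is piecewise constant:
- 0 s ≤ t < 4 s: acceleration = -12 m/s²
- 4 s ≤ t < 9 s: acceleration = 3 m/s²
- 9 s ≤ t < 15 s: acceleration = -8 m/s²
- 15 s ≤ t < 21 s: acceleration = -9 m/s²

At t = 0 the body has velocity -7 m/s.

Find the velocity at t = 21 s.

-142 m/s

Δv equals the area under the a-t graph; then v = v₀ + Δv.
0–4 s: -12 × 4 = -48 m/s
4–9 s: 3 × 5 = 15 m/s
9–15 s: -8 × 6 = -48 m/s
15–21 s: -9 × 6 = -54 m/s
Δv = -135 m/s, so v(21) = -7 + (-135) = -142 m/s.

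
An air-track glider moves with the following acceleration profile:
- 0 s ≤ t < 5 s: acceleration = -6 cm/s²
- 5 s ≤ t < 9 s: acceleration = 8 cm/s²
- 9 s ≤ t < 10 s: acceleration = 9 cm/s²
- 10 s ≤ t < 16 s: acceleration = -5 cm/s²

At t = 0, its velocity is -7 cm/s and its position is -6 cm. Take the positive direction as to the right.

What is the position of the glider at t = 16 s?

On each constant-a segment, Δv = aΔt and Δx = v₀Δt + ½aΔt²; chain segment to segment.
0–5 s: v starts -7 cm/s; Δx = -7·5 + ½·-6·5² = -110 cm; v ends -37 cm/s.
5–9 s: v starts -37 cm/s; Δx = -37·4 + ½·8·4² = -84 cm; v ends -5 cm/s.
9–10 s: v starts -5 cm/s; Δx = -5·1 + ½·9·1² = -0.5 cm; v ends 4 cm/s.
10–16 s: v starts 4 cm/s; Δx = 4·6 + ½·-5·6² = -66 cm; v ends -26 cm/s.
x(16) = -6 + Σ Δx = -266.5 cm.

-266.5 cm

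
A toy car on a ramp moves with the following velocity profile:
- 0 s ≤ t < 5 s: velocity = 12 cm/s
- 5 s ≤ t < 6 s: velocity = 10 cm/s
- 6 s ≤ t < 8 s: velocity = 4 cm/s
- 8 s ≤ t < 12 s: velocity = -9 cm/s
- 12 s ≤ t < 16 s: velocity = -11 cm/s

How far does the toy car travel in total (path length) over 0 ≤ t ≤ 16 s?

158 cm

Total distance travelled is ∫|v| dt — sum the magnitudes of each area piece.
0–5 s: |12| × 5 = 60 cm
5–6 s: |10| × 1 = 10 cm
6–8 s: |4| × 2 = 8 cm
8–12 s: |-9| × 4 = 36 cm
12–16 s: |-11| × 4 = 44 cm
Total distance = 158 cm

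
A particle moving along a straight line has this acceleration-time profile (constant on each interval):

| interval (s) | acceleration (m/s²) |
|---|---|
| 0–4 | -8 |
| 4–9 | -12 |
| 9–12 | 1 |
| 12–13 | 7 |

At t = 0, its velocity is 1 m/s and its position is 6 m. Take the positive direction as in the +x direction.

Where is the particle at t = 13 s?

-712 m

On each constant-a segment, Δv = aΔt and Δx = v₀Δt + ½aΔt²; chain segment to segment.
0–4 s: v starts 1 m/s; Δx = 1·4 + ½·-8·4² = -60 m; v ends -31 m/s.
4–9 s: v starts -31 m/s; Δx = -31·5 + ½·-12·5² = -305 m; v ends -91 m/s.
9–12 s: v starts -91 m/s; Δx = -91·3 + ½·1·3² = -268.5 m; v ends -88 m/s.
12–13 s: v starts -88 m/s; Δx = -88·1 + ½·7·1² = -84.5 m; v ends -81 m/s.
x(13) = 6 + Σ Δx = -712 m.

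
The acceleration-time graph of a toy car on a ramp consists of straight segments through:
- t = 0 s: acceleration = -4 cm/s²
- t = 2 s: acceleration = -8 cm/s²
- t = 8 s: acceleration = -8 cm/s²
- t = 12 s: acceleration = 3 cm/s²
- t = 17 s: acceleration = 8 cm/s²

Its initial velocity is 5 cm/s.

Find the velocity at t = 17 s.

-37.5 cm/s

Δv equals the area under the a-t graph; then v = v₀ + Δv.
0–2 s: ½(-4 + -8)(2) = -12 cm/s
2–8 s: -8 × 6 = -48 cm/s
8–12 s: ½(-8 + 3)(4) = -10 cm/s
12–17 s: ½(3 + 8)(5) = 27.5 cm/s
Δv = -42.5 cm/s, so v(17) = 5 + (-42.5) = -37.5 cm/s.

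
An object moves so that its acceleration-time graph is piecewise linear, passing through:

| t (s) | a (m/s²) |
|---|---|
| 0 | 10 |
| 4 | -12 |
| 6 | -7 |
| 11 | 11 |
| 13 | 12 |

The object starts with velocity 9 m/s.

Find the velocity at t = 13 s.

Δv equals the area under the a-t graph; then v = v₀ + Δv.
0–4 s: ½(10 + -12)(4) = -4 m/s
4–6 s: ½(-12 + -7)(2) = -19 m/s
6–11 s: ½(-7 + 11)(5) = 10 m/s
11–13 s: ½(11 + 12)(2) = 23 m/s
Δv = 10 m/s, so v(13) = 9 + (10) = 19 m/s.

19 m/s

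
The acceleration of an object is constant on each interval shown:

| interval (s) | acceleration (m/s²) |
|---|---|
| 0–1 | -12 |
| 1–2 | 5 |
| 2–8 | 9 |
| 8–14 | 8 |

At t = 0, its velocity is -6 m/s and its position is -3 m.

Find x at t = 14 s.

On each constant-a segment, Δv = aΔt and Δx = v₀Δt + ½aΔt²; chain segment to segment.
0–1 s: v starts -6 m/s; Δx = -6·1 + ½·-12·1² = -12 m; v ends -18 m/s.
1–2 s: v starts -18 m/s; Δx = -18·1 + ½·5·1² = -15.5 m; v ends -13 m/s.
2–8 s: v starts -13 m/s; Δx = -13·6 + ½·9·6² = 84 m; v ends 41 m/s.
8–14 s: v starts 41 m/s; Δx = 41·6 + ½·8·6² = 390 m; v ends 89 m/s.
x(14) = -3 + Σ Δx = 443.5 m.

443.5 m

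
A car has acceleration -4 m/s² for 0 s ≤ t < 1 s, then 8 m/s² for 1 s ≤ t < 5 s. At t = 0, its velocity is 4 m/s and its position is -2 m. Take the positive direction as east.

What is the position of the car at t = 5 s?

On each constant-a segment, Δv = aΔt and Δx = v₀Δt + ½aΔt²; chain segment to segment.
0–1 s: v starts 4 m/s; Δx = 4·1 + ½·-4·1² = 2 m; v ends 0 m/s.
1–5 s: v starts 0 m/s; Δx = 0·4 + ½·8·4² = 64 m; v ends 32 m/s.
x(5) = -2 + Σ Δx = 64 m.

64 m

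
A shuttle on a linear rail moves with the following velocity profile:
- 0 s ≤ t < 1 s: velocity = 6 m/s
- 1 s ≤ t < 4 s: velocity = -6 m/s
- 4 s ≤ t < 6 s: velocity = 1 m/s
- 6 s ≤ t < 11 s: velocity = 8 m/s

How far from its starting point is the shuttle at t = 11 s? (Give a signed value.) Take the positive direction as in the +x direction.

30 m

Net displacement equals the area under the velocity-time graph (areas below the axis count negative).
0–1 s: 6 × 1 = 6 m
1–4 s: -6 × 3 = -18 m
4–6 s: 1 × 2 = 2 m
6–11 s: 8 × 5 = 40 m
Net displacement = 30 m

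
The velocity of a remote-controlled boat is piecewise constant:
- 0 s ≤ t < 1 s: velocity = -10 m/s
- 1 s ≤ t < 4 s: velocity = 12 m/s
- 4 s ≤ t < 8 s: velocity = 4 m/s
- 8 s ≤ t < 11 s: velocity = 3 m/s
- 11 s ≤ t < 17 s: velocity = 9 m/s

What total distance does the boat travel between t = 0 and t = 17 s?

Distance (not displacement) is the total path length: add the absolute areas under v-t.
0–1 s: |-10| × 1 = 10 m
1–4 s: |12| × 3 = 36 m
4–8 s: |4| × 4 = 16 m
8–11 s: |3| × 3 = 9 m
11–17 s: |9| × 6 = 54 m
Total distance = 125 m

125 m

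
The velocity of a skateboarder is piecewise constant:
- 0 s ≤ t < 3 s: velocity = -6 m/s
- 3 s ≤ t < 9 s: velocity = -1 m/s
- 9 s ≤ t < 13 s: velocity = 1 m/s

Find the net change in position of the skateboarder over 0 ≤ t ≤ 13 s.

Net displacement equals the area under the velocity-time graph (areas below the axis count negative).
0–3 s: -6 × 3 = -18 m
3–9 s: -1 × 6 = -6 m
9–13 s: 1 × 4 = 4 m
Net displacement = -20 m

-20 m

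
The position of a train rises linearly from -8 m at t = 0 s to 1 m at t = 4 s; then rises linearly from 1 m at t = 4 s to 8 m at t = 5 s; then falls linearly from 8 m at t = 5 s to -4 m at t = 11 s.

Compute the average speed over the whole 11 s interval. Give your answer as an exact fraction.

28/11 m/s

Average speed = (total path length)/(elapsed time); on a piecewise-linear x-t graph the path length is Σ|Δx|.
0–4 s: |Δx| = |1 − -8| = 9 m
4–5 s: |Δx| = |8 − 1| = 7 m
5–11 s: |Δx| = |-4 − 8| = 12 m
Total path = 28 m; average speed = 28/11 = 28/11 m/s.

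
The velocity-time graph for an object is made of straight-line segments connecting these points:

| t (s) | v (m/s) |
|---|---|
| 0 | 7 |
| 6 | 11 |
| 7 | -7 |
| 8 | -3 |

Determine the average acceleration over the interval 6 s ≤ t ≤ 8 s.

-7 m/s²

Average acceleration = Δv/Δt = (-3 − 11)/(8 − 6) = -7 m/s².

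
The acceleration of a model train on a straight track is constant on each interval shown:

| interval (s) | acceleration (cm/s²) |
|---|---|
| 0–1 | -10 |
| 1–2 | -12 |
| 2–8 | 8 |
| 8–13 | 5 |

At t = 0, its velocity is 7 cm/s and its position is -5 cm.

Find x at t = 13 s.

On each constant-a segment, Δv = aΔt and Δx = v₀Δt + ½aΔt²; chain segment to segment.
0–1 s: v starts 7 cm/s; Δx = 7·1 + ½·-10·1² = 2 cm; v ends -3 cm/s.
1–2 s: v starts -3 cm/s; Δx = -3·1 + ½·-12·1² = -9 cm; v ends -15 cm/s.
2–8 s: v starts -15 cm/s; Δx = -15·6 + ½·8·6² = 54 cm; v ends 33 cm/s.
8–13 s: v starts 33 cm/s; Δx = 33·5 + ½·5·5² = 227.5 cm; v ends 58 cm/s.
x(13) = -5 + Σ Δx = 269.5 cm.

269.5 cm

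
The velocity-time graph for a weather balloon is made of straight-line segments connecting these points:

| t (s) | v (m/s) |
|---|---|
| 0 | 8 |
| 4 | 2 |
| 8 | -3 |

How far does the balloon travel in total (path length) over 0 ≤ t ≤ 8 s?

25.2 m

Distance (not displacement) is the total path length: add the absolute areas under v-t.
0–4 s: |½(8 + 2)(4)| = 20 m
4–8 s: v = 0 at t = 5.6 s; triangle areas 1.6 + 3.6 = 5.2 m
Total distance = 25.2 m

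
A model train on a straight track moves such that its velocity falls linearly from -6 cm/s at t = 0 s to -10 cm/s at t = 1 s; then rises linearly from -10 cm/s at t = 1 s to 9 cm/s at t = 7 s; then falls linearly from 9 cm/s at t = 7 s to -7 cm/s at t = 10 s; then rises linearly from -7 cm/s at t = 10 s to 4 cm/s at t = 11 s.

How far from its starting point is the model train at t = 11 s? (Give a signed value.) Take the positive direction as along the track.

-9.5 cm

Net displacement equals the area under the velocity-time graph (areas below the axis count negative).
0–1 s: ½(-6 + -10)(1) = -8 cm
1–7 s: ½(-10 + 9)(6) = -3 cm
7–10 s: ½(9 + -7)(3) = 3 cm
10–11 s: ½(-7 + 4)(1) = -1.5 cm
Net displacement = -9.5 cm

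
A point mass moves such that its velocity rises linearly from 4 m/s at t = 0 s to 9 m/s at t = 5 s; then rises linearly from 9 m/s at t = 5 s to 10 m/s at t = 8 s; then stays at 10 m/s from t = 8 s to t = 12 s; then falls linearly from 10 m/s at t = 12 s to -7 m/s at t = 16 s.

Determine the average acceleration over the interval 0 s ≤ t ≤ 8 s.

0.75 m/s²

Average acceleration = Δv/Δt = (10 − 4)/(8 − 0) = 0.75 m/s².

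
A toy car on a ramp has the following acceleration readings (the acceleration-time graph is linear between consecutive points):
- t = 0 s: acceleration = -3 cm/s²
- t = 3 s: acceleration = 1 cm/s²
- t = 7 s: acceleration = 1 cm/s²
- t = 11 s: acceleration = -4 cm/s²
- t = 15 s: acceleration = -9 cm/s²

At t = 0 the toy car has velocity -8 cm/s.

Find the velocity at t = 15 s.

-39 cm/s

Δv equals the area under the a-t graph; then v = v₀ + Δv.
0–3 s: ½(-3 + 1)(3) = -3 cm/s
3–7 s: 1 × 4 = 4 cm/s
7–11 s: ½(1 + -4)(4) = -6 cm/s
11–15 s: ½(-4 + -9)(4) = -26 cm/s
Δv = -31 cm/s, so v(15) = -8 + (-31) = -39 cm/s.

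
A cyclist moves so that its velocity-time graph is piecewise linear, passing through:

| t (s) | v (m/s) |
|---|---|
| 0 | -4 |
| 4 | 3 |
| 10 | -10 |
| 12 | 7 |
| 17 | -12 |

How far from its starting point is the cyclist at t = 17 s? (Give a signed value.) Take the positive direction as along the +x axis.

-38.5 m

Displacement is the signed area under the v-t curve.
0–4 s: ½(-4 + 3)(4) = -2 m
4–10 s: ½(3 + -10)(6) = -21 m
10–12 s: ½(-10 + 7)(2) = -3 m
12–17 s: ½(7 + -12)(5) = -12.5 m
Net displacement = -38.5 m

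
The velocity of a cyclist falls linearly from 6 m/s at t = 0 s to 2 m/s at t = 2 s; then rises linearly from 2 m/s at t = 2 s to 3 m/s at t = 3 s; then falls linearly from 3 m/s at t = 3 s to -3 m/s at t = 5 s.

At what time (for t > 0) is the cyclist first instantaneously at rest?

t = 4 s

v changes sign on 3–5 s (from 3 to -3); the graph is linear there, so v = 0 at t = 3 + (-3)·(5 − 3)/(-3 − 3) = 4 s.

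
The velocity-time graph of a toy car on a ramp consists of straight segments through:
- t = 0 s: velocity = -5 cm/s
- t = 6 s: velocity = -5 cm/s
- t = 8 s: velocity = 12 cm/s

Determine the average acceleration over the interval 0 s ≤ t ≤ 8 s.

2.125 cm/s²

Average acceleration = Δv/Δt = (12 − -5)/(8 − 0) = 2.125 cm/s².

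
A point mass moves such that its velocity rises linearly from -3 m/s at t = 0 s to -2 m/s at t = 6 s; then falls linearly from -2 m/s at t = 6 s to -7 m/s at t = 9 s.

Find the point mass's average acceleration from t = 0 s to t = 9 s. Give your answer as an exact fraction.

-4/9 m/s²

Average acceleration = Δv/Δt = (-7 − -3)/(9 − 0) = -4/9 m/s².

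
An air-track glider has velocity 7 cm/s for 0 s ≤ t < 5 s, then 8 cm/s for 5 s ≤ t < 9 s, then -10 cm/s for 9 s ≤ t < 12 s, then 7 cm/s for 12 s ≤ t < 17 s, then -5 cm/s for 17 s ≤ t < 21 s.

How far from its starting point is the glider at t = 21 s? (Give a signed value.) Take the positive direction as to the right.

52 cm

Displacement is the signed area under the v-t curve.
0–5 s: 7 × 5 = 35 cm
5–9 s: 8 × 4 = 32 cm
9–12 s: -10 × 3 = -30 cm
12–17 s: 7 × 5 = 35 cm
17–21 s: -5 × 4 = -20 cm
Net displacement = 52 cm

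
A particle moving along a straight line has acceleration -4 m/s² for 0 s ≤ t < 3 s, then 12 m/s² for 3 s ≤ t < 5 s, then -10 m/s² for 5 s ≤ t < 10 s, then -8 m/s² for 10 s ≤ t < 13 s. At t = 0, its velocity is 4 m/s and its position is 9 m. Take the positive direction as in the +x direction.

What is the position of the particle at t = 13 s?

On each constant-a segment, Δv = aΔt and Δx = v₀Δt + ½aΔt²; chain segment to segment.
0–3 s: v starts 4 m/s; Δx = 4·3 + ½·-4·3² = -6 m; v ends -8 m/s.
3–5 s: v starts -8 m/s; Δx = -8·2 + ½·12·2² = 8 m; v ends 16 m/s.
5–10 s: v starts 16 m/s; Δx = 16·5 + ½·-10·5² = -45 m; v ends -34 m/s.
10–13 s: v starts -34 m/s; Δx = -34·3 + ½·-8·3² = -138 m; v ends -58 m/s.
x(13) = 9 + Σ Δx = -172 m.

-172 m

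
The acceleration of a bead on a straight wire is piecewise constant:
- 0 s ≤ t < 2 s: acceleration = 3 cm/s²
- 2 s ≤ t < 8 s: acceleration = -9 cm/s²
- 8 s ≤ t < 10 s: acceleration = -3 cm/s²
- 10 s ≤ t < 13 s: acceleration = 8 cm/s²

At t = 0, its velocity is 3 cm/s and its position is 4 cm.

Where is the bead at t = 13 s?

On each constant-a segment, Δv = aΔt and Δx = v₀Δt + ½aΔt²; chain segment to segment.
0–2 s: v starts 3 cm/s; Δx = 3·2 + ½·3·2² = 12 cm; v ends 9 cm/s.
2–8 s: v starts 9 cm/s; Δx = 9·6 + ½·-9·6² = -108 cm; v ends -45 cm/s.
8–10 s: v starts -45 cm/s; Δx = -45·2 + ½·-3·2² = -96 cm; v ends -51 cm/s.
10–13 s: v starts -51 cm/s; Δx = -51·3 + ½·8·3² = -117 cm; v ends -27 cm/s.
x(13) = 4 + Σ Δx = -305 cm.

-305 cm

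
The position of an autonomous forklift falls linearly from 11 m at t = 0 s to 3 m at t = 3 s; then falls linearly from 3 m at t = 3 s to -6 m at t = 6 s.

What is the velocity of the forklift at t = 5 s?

-3 m/s

Velocity is the slope of the x-t graph on 3–6 s: (-6 − 3)/(6 − 3) = -3 m/s.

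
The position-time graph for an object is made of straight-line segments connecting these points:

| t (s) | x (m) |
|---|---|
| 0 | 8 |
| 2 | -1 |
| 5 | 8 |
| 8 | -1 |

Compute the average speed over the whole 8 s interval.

3.375 m/s

Average speed = (total path length)/(elapsed time); on a piecewise-linear x-t graph the path length is Σ|Δx|.
0–2 s: |Δx| = |-1 − 8| = 9 m
2–5 s: |Δx| = |8 − -1| = 9 m
5–8 s: |Δx| = |-1 − 8| = 9 m
Total path = 27 m; average speed = 27/8 = 3.375 m/s.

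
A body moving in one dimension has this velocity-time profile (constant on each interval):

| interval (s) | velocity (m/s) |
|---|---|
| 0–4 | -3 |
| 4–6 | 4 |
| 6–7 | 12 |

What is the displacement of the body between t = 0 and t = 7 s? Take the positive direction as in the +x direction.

Net displacement equals the area under the velocity-time graph (areas below the axis count negative).
0–4 s: -3 × 4 = -12 m
4–6 s: 4 × 2 = 8 m
6–7 s: 12 × 1 = 12 m
Net displacement = 8 m

8 m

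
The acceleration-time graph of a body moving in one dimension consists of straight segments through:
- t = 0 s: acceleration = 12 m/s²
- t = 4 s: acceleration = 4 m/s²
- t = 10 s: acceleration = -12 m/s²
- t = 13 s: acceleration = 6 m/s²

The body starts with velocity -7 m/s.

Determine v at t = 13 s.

-8 m/s

Δv equals the area under the a-t graph; then v = v₀ + Δv.
0–4 s: ½(12 + 4)(4) = 32 m/s
4–10 s: ½(4 + -12)(6) = -24 m/s
10–13 s: ½(-12 + 6)(3) = -9 m/s
Δv = -1 m/s, so v(13) = -7 + (-1) = -8 m/s.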